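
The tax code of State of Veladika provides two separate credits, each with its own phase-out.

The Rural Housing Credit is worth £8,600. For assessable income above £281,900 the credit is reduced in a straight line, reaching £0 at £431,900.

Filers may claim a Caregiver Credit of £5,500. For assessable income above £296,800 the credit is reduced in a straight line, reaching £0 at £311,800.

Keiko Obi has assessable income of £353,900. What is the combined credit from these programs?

Rural Housing Credit: £353,900 is £72,000 into a £150,000 phase-out range, leaving 78,000/150,000 of the credit: £8,600 × 78,000/150,000 = £4,472.
Caregiver Credit: £353,900 is at or above £311,800, so the credit is £0.
Total: £4,472 + £0 = £4,472.

£4,472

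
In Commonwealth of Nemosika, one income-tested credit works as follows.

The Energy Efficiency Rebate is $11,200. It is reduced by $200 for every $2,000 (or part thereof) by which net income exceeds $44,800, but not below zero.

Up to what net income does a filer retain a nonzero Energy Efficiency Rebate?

$154,800

After 55 increments the reduction is 55 × $200 = $11,000, leaving $200; one more increment wipes it out. Increment 55 ends at excess 55 × $2,000 = $110,000, so the highest qualifying income is $44,800 + $110,000 = $154,800.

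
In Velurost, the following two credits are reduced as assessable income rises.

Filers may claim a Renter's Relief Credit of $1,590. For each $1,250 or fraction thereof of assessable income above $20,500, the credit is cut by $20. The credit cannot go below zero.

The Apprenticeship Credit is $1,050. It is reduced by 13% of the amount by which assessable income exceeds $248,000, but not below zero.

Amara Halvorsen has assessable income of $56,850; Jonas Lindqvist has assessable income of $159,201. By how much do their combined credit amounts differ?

Amara ($56,850): Renter's Relief Credit: income exceeds $20,500 by $36,350, which is 30 full-or-partial $1,250 increments; reduction = 30 × $20 = $600, leaving $990. Apprenticeship Credit: $56,850 is at or below the $248,000 threshold, so the full $1,050 applies. total $990 + $1,050 = $2,040
Jonas ($159,201): Renter's Relief Credit: income exceeds $20,500 by $138,701 → 111 increments × $20 = $2,220 ≥ base, so the credit is $0. Apprenticeship Credit: $159,201 is at or below the $248,000 threshold, so the full $1,050 applies. total $0 + $1,050 = $1,050
Difference: |$2,040 − $1,050| = $990.

$990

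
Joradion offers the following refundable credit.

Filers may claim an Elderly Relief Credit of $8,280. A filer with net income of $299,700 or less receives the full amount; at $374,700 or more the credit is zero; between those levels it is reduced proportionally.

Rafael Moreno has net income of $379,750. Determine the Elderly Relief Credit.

$0

Elderly Relief Credit: $379,750 is at or above $374,700, so the credit is $0.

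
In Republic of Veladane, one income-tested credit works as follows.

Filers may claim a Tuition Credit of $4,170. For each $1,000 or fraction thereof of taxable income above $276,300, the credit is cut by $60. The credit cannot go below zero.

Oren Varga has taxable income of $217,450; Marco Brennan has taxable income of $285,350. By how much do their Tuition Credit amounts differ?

$600

Oren ($217,450): Tuition Credit: $217,450 is at or below the $276,300 threshold, so the full $4,170 applies.
Marco ($285,350): Tuition Credit: income exceeds $276,300 by $9,050, which is 10 full-or-partial $1,000 increments; reduction = 10 × $60 = $600, leaving $3,570.
Difference: |$4,170 − $3,570| = $600.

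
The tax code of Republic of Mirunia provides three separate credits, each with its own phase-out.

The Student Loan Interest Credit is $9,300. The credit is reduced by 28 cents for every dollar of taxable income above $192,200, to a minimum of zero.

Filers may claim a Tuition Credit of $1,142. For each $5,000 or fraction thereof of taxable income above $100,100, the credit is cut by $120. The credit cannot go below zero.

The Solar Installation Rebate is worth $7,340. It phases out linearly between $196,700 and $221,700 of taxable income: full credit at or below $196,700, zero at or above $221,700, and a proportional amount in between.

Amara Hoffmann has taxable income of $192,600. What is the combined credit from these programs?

Student Loan Interest Credit: 28% of the $400 excess over $192,200 is $112; credit = $9,300 − $112 = $9,188.
Tuition Credit: income exceeds $100,100 by $92,500 → 19 increments × $120 = $2,280 ≥ base, so the credit is $0.
Solar Installation Rebate: $192,600 is at or below the $196,700 threshold, so the full $7,340 applies.
Total: $9,188 + $0 + $7,340 = $16,528.

$16,528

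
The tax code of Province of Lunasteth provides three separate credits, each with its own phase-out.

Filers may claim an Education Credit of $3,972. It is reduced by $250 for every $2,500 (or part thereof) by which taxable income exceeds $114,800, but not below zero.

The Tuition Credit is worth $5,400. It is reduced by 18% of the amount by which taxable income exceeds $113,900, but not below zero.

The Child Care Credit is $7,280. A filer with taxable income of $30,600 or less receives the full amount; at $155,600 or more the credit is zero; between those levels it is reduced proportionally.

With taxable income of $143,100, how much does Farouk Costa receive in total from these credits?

Education Credit: income exceeds $114,800 by $28,300, which is 12 full-or-partial $2,500 increments; reduction = 12 × $250 = $3,000, leaving $972.
Tuition Credit: 18% of the $29,200 excess over $113,900 is $5,256; credit = $5,400 − $5,256 = $144.
Child Care Credit: $143,100 is $112,500 into a $125,000 phase-out range, leaving 12,500/125,000 of the credit: $7,280 × 12,500/125,000 = $728.
Total: $972 + $144 + $728 = $1,844.

$1,844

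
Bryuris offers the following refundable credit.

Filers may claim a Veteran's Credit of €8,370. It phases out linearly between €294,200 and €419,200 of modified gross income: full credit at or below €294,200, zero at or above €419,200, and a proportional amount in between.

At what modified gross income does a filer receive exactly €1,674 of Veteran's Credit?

€394,200

€1,674 is 1,674/8,370 of the full €8,370, so 6,696/8,370 of the €125,000 range has been used: income = €294,200 + €125,000 × 6,696/8,370 = €394,200.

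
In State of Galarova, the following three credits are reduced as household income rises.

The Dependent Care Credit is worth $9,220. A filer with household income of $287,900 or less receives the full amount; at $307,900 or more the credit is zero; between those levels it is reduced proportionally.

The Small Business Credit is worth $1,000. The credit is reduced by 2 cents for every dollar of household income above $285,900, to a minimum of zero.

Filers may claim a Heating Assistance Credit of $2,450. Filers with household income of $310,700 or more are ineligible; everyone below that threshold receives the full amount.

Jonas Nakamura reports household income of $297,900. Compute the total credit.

Dependent Care Credit: $297,900 is $10,000 into a $20,000 phase-out range, leaving 10,000/20,000 of the credit: $9,220 × 10,000/20,000 = $4,610.
Small Business Credit: 2% of the $12,000 excess over $285,900 is $240; credit = $1,000 − $240 = $760.
Heating Assistance Credit: $297,900 is below the $310,700 cutoff, so the full $2,450 applies.
Total: $4,610 + $760 + $2,450 = $7,820.

$7,820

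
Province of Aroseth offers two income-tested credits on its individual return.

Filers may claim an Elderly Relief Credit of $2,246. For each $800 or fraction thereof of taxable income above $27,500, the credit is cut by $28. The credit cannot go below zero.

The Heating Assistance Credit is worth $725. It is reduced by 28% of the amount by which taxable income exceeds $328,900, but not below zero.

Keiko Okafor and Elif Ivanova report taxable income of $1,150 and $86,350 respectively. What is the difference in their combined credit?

$2,072

Keiko ($1,150): Elderly Relief Credit: $1,150 is at or below the $27,500 threshold, so the full $2,246 applies. Heating Assistance Credit: $1,150 is at or below the $328,900 threshold, so the full $725 applies. total $2,246 + $725 = $2,971
Elif ($86,350): Elderly Relief Credit: income exceeds $27,500 by $58,850, which is 74 full-or-partial $800 increments; reduction = 74 × $28 = $2,072, leaving $174. Heating Assistance Credit: $86,350 is at or below the $328,900 threshold, so the full $725 applies. total $174 + $725 = $899
Difference: |$2,971 − $899| = $2,072.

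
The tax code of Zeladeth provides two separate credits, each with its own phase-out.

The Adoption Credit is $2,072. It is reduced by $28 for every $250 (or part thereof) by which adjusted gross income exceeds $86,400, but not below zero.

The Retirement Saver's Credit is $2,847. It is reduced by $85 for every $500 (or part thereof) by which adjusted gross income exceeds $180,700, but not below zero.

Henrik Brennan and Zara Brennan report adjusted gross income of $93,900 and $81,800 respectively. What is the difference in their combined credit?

$840

Henrik ($93,900): Adoption Credit: income exceeds $86,400 by $7,500, which is 30 full-or-partial $250 increments; reduction = 30 × $28 = $840, leaving $1,232. Retirement Saver's Credit: $93,900 is at or below the $180,700 threshold, so the full $2,847 applies. total $1,232 + $2,847 = $4,079
Zara ($81,800): Adoption Credit: $81,800 is at or below the $86,400 threshold, so the full $2,072 applies. Retirement Saver's Credit: $81,800 is at or below the $180,700 threshold, so the full $2,847 applies. total $2,072 + $2,847 = $4,919
Difference: |$4,079 − $4,919| = $840.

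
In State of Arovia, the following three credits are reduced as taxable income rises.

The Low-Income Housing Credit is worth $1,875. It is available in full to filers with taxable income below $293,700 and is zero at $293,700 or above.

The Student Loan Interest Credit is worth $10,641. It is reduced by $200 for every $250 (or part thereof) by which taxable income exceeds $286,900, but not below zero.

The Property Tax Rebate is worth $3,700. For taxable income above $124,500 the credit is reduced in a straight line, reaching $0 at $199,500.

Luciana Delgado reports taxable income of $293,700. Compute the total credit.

$5,041

Low-Income Housing Credit: $293,700 meets or exceeds the $293,700 cutoff, so the credit is $0.
Student Loan Interest Credit: income exceeds $286,900 by $6,800, which is 28 full-or-partial $250 increments; reduction = 28 × $200 = $5,600, leaving $5,041.
Property Tax Rebate: $293,700 is at or above $199,500, so the credit is $0.
Total: $0 + $5,041 + $0 = $5,041.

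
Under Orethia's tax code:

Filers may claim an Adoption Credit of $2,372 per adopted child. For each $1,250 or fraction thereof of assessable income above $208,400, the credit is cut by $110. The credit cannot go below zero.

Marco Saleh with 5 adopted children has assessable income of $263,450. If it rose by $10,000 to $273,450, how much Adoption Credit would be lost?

$880

At $263,450 — base = 5 × $2,372 = $11,860. income exceeds $208,400 by $55,050, which is 45 full-or-partial $1,250 increments; reduction = 45 × $110 = $4,950, leaving $6,910.
At $273,450 — base = 5 × $2,372 = $11,860. income exceeds $208,400 by $65,050, which is 53 full-or-partial $1,250 increments; reduction = 53 × $110 = $5,830, leaving $6,030.
Lost: $6,910 − $6,030 = $880.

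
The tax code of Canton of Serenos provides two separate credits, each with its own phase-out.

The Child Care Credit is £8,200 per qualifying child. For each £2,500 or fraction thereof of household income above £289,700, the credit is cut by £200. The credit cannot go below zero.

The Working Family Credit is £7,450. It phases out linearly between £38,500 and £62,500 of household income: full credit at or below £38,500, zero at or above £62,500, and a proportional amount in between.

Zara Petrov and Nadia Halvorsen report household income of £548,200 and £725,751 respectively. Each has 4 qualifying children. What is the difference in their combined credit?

£12,000

Zara (£548,200): Child Care Credit: base = 4 × £8,200 = £32,800. income exceeds £289,700 by £258,500, which is 104 full-or-partial £2,500 increments; reduction = 104 × £200 = £20,800, leaving £12,000. Working Family Credit: £548,200 is at or above £62,500, so the credit is £0. total £12,000 + £0 = £12,000
Nadia (£725,751): Child Care Credit: base = 4 × £8,200 = £32,800. income exceeds £289,700 by £436,051 → 175 increments × £200 = £35,000 ≥ base, so the credit is £0. Working Family Credit: £725,751 is at or above £62,500, so the credit is £0. total £0 + £0 = £0
Difference: |£12,000 − £0| = £12,000.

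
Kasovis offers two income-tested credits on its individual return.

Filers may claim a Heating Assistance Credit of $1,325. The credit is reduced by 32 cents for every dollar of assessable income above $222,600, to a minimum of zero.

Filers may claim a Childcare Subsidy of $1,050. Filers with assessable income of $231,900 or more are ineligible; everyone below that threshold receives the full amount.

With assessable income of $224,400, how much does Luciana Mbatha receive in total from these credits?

Heating Assistance Credit: 32% of the $1,800 excess over $222,600 is $576; credit = $1,325 − $576 = $749.
Childcare Subsidy: $224,400 is below the $231,900 cutoff, so the full $1,050 applies.
Total: $749 + $1,050 = $1,799.

$1,799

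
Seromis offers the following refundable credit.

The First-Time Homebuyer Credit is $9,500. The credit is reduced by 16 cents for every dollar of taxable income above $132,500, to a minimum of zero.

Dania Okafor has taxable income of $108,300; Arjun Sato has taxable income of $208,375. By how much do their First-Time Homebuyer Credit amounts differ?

$9,500

Dania ($108,300): First-Time Homebuyer Credit: $108,300 is at or below the $132,500 threshold, so the full $9,500 applies.
Arjun ($208,375): First-Time Homebuyer Credit: 16% of the $75,875 excess over $132,500 is $12,140 ≥ base, so the credit is $0.
Difference: |$9,500 − $0| = $9,500.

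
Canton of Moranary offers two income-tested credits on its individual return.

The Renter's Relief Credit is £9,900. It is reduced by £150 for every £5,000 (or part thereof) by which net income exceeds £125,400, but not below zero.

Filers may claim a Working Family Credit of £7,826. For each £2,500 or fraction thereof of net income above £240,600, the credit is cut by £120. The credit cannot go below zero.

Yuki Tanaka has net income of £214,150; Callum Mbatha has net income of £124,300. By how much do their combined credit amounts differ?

£2,700

Yuki (£214,150): Renter's Relief Credit: income exceeds £125,400 by £88,750, which is 18 full-or-partial £5,000 increments; reduction = 18 × £150 = £2,700, leaving £7,200. Working Family Credit: £214,150 is at or below the £240,600 threshold, so the full £7,826 applies. total £7,200 + £7,826 = £15,026
Callum (£124,300): Renter's Relief Credit: £124,300 is at or below the £125,400 threshold, so the full £9,900 applies. Working Family Credit: £124,300 is at or below the £240,600 threshold, so the full £7,826 applies. total £9,900 + £7,826 = £17,726
Difference: |£15,026 − £17,726| = £2,700.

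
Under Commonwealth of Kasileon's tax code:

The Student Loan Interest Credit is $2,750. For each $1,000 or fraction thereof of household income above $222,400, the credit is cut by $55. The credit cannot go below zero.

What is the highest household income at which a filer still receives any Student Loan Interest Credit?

After 49 increments the reduction is 49 × $55 = $2,695, leaving $55; one more increment wipes it out. Increment 49 ends at excess 49 × $1,000 = $49,000, so the highest qualifying income is $222,400 + $49,000 = $271,400.

$271,400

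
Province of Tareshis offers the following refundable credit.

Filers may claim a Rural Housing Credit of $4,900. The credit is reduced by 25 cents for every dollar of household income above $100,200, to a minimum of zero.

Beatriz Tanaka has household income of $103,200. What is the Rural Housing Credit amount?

$4,150

Rural Housing Credit: 25% of the $3,000 excess over $100,200 is $750; credit = $4,900 − $750 = $4,150.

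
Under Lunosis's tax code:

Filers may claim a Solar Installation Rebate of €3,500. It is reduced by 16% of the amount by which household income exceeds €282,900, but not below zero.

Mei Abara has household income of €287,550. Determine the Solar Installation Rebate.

€2,756

Solar Installation Rebate: 16% of the €4,650 excess over €282,900 is €744; credit = €3,500 − €744 = €2,756.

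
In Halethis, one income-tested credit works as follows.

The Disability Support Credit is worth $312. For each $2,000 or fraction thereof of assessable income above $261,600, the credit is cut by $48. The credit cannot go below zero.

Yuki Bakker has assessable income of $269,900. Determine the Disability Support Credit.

$72

Disability Support Credit: income exceeds $261,600 by $8,300, which is 5 full-or-partial $2,000 increments; reduction = 5 × $48 = $240, leaving $72.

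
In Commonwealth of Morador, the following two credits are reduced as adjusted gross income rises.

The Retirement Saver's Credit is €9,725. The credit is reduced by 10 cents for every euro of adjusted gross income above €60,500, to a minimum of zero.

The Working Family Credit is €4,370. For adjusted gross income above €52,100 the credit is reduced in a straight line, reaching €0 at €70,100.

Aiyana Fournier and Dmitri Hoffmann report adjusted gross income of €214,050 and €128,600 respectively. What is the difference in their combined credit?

€2,915

Aiyana (€214,050): Retirement Saver's Credit: 10% of the €153,550 excess over €60,500 is €15,355 ≥ base, so the credit is €0. Working Family Credit: €214,050 is at or above €70,100, so the credit is €0. total €0 + €0 = €0
Dmitri (€128,600): Retirement Saver's Credit: 10% of the €68,100 excess over €60,500 is €6,810; credit = €9,725 − €6,810 = €2,915. Working Family Credit: €128,600 is at or above €70,100, so the credit is €0. total €2,915 + €0 = €2,915
Difference: |€0 − €2,915| = €2,915.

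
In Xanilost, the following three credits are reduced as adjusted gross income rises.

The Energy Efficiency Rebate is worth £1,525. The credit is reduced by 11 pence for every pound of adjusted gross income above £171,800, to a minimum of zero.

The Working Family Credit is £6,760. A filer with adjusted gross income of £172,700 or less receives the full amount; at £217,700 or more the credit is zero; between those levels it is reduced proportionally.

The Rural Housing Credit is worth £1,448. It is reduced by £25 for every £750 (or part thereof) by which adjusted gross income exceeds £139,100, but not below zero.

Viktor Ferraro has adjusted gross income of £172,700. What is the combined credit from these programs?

Energy Efficiency Rebate: 11% of the £900 excess over £171,800 is £99; credit = £1,525 − £99 = £1,426.
Working Family Credit: £172,700 is at or below the £172,700 threshold, so the full £6,760 applies.
Rural Housing Credit: income exceeds £139,100 by £33,600, which is 45 full-or-partial £750 increments; reduction = 45 × £25 = £1,125, leaving £323.
Total: £1,426 + £6,760 + £323 = £8,509.

£8,509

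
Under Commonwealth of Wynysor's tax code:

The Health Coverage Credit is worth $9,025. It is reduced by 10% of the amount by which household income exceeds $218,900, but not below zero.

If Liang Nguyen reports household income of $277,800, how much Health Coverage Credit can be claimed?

$3,135

Health Coverage Credit: 10% of the $58,900 excess over $218,900 is $5,890; credit = $9,025 − $5,890 = $3,135.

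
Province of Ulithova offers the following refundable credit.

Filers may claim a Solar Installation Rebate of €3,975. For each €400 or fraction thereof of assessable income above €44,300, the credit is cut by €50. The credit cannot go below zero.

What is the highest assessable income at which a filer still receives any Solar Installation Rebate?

After 79 increments the reduction is 79 × €50 = €3,950, leaving €25; one more increment wipes it out. Increment 79 ends at excess 79 × €400 = €31,600, so the highest qualifying income is €44,300 + €31,600 = €75,900.

€75,900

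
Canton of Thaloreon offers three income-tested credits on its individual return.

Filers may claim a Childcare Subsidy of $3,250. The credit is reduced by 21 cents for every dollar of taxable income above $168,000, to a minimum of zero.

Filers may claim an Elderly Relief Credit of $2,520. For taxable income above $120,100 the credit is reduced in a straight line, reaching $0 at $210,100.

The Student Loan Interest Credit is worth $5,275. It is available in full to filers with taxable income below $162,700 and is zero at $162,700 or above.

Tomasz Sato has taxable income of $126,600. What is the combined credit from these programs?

$10,863

Childcare Subsidy: $126,600 is at or below the $168,000 threshold, so the full $3,250 applies.
Elderly Relief Credit: $126,600 is $6,500 into a $90,000 phase-out range, leaving 83,500/90,000 of the credit: $2,520 × 83,500/90,000 = $2,338.
Student Loan Interest Credit: $126,600 is below the $162,700 cutoff, so the full $5,275 applies.
Total: $3,250 + $2,338 + $5,275 = $10,863.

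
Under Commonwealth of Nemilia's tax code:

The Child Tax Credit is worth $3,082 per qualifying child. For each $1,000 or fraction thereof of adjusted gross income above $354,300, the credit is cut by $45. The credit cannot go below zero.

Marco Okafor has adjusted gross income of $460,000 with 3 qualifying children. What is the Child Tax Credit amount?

Child Tax Credit: base = 3 × $3,082 = $9,246. income exceeds $354,300 by $105,700, which is 106 full-or-partial $1,000 increments; reduction = 106 × $45 = $4,770, leaving $4,476.

$4,476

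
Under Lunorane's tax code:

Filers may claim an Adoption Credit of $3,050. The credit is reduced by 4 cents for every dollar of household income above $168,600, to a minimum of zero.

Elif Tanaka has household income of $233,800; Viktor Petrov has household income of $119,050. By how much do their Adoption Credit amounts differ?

$2,608

Elif ($233,800): Adoption Credit: 4% of the $65,200 excess over $168,600 is $2,608; credit = $3,050 − $2,608 = $442.
Viktor ($119,050): Adoption Credit: $119,050 is at or below the $168,600 threshold, so the full $3,050 applies.
Difference: |$442 − $3,050| = $2,608.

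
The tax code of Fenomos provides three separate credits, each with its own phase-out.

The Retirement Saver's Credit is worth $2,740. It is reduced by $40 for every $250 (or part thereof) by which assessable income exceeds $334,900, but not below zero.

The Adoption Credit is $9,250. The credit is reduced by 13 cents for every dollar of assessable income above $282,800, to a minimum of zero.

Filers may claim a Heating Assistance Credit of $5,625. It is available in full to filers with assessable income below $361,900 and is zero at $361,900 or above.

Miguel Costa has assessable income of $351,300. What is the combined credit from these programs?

$6,070

Retirement Saver's Credit: income exceeds $334,900 by $16,400, which is 66 full-or-partial $250 increments; reduction = 66 × $40 = $2,640, leaving $100.
Adoption Credit: 13% of the $68,500 excess over $282,800 is $8,905; credit = $9,250 − $8,905 = $345.
Heating Assistance Credit: $351,300 is below the $361,900 cutoff, so the full $5,625 applies.
Total: $100 + $345 + $5,625 = $6,070.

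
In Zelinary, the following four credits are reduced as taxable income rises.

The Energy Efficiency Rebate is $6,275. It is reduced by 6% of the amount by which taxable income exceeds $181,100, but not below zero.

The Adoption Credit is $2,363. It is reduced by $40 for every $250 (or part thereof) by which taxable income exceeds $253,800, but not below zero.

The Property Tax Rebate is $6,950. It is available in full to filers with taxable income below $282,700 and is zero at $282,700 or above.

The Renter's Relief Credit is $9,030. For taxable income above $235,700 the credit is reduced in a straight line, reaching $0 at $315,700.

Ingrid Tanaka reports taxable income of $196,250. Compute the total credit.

$23,709

Energy Efficiency Rebate: 6% of the $15,150 excess over $181,100 is $909; credit = $6,275 − $909 = $5,366.
Adoption Credit: $196,250 is at or below the $253,800 threshold, so the full $2,363 applies.
Property Tax Rebate: $196,250 is below the $282,700 cutoff, so the full $6,950 applies.
Renter's Relief Credit: $196,250 is at or below the $235,700 threshold, so the full $9,030 applies.
Total: $5,366 + $2,363 + $6,950 + $9,030 = $23,709.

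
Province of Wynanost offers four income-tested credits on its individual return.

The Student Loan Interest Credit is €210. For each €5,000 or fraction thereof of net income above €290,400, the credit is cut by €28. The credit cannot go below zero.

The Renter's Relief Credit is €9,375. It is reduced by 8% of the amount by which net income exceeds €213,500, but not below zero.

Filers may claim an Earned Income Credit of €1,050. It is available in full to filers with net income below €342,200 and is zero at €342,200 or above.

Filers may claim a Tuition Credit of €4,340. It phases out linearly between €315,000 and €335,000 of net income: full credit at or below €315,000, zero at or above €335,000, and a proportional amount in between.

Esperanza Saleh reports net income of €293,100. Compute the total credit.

Student Loan Interest Credit: income exceeds €290,400 by €2,700, which is 1 full-or-partial €5,000 increment; reduction = 1 × €28 = €28, leaving €182.
Renter's Relief Credit: 8% of the €79,600 excess over €213,500 is €6,368; credit = €9,375 − €6,368 = €3,007.
Earned Income Credit: €293,100 is below the €342,200 cutoff, so the full €1,050 applies.
Tuition Credit: €293,100 is at or below the €315,000 threshold, so the full €4,340 applies.
Total: €182 + €3,007 + €1,050 + €4,340 = €8,579.

€8,579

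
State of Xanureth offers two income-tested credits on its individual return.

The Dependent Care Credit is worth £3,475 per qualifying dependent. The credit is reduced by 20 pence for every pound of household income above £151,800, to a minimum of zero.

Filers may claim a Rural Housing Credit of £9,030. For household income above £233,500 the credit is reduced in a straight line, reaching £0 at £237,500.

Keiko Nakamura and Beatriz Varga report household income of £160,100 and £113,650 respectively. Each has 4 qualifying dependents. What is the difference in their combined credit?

Keiko (£160,100): Dependent Care Credit: base = 4 × £3,475 = £13,900. 20% of the £8,300 excess over £151,800 is £1,660; credit = £13,900 − £1,660 = £12,240. Rural Housing Credit: £160,100 is at or below the £233,500 threshold, so the full £9,030 applies. total £12,240 + £9,030 = £21,270
Beatriz (£113,650): Dependent Care Credit: base = 4 × £3,475 = £13,900. £113,650 is at or below the £151,800 threshold, so the full £13,900 applies. Rural Housing Credit: £113,650 is at or below the £233,500 threshold, so the full £9,030 applies. total £13,900 + £9,030 = £22,930
Difference: |£21,270 − £22,930| = £1,660.

£1,660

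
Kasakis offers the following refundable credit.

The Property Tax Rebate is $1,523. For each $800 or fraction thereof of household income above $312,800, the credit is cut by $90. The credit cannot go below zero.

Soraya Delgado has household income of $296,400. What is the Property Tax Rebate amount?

$1,523

Property Tax Rebate: $296,400 is at or below the $312,800 threshold, so the full $1,523 applies.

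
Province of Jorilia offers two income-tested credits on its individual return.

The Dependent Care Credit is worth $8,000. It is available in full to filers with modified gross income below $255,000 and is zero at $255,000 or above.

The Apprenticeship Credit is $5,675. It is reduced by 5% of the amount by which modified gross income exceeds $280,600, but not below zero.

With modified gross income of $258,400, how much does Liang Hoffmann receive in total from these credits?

$5,675

Dependent Care Credit: $258,400 meets or exceeds the $255,000 cutoff, so the credit is $0.
Apprenticeship Credit: $258,400 is at or below the $280,600 threshold, so the full $5,675 applies.
Total: $0 + $5,675 = $5,675.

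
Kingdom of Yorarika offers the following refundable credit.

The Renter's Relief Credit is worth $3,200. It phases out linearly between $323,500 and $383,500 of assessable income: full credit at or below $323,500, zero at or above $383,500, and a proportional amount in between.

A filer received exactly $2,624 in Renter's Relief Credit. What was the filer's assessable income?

$2,624 is 2,624/3,200 of the full $3,200, so 576/3,200 of the $60,000 range has been used: income = $323,500 + $60,000 × 576/3,200 = $334,300.

$334,300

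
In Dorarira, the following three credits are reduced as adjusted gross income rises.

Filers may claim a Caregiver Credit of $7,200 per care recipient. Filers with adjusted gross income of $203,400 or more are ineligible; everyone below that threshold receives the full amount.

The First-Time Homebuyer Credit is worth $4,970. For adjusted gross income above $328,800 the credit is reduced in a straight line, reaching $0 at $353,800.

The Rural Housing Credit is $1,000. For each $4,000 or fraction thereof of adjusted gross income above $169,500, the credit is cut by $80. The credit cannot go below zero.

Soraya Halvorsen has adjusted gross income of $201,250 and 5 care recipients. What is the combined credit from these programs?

Caregiver Credit: base = 5 × $7,200 = $36,000. $201,250 is below the $203,400 cutoff, so the full $36,000 applies.
First-Time Homebuyer Credit: $201,250 is at or below the $328,800 threshold, so the full $4,970 applies.
Rural Housing Credit: income exceeds $169,500 by $31,750, which is 8 full-or-partial $4,000 increments; reduction = 8 × $80 = $640, leaving $360.
Total: $36,000 + $4,970 + $360 = $41,330.

$41,330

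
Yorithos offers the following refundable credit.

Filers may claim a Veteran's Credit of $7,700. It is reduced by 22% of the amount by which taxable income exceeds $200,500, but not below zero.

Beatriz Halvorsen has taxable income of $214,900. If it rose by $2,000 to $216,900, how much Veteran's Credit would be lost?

At $214,900 — 22% of the $14,400 excess over $200,500 is $3,168; credit = $7,700 − $3,168 = $4,532.
At $216,900 — 22% of the $16,400 excess over $200,500 is $3,608; credit = $7,700 − $3,608 = $4,092.
Lost: $4,532 − $4,092 = $440.

$440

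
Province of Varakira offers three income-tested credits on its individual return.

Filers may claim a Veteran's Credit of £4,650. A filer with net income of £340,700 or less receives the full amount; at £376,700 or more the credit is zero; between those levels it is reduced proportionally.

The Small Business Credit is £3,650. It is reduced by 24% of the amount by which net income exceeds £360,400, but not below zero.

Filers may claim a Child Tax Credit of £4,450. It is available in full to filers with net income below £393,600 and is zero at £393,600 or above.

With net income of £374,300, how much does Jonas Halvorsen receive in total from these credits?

£5,074

Veteran's Credit: £374,300 is £33,600 into a £36,000 phase-out range, leaving 2,400/36,000 of the credit: £4,650 × 2,400/36,000 = £310.
Small Business Credit: 24% of the £13,900 excess over £360,400 is £3,336; credit = £3,650 − £3,336 = £314.
Child Tax Credit: £374,300 is below the £393,600 cutoff, so the full £4,450 applies.
Total: £310 + £314 + £4,450 = £5,074.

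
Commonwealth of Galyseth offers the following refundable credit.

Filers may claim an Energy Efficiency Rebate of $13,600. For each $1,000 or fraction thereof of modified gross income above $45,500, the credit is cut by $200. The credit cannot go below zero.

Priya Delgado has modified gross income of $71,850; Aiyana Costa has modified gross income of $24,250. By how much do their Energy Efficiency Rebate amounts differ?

Priya ($71,850): Energy Efficiency Rebate: income exceeds $45,500 by $26,350, which is 27 full-or-partial $1,000 increments; reduction = 27 × $200 = $5,400, leaving $8,200.
Aiyana ($24,250): Energy Efficiency Rebate: $24,250 is at or below the $45,500 threshold, so the full $13,600 applies.
Difference: |$8,200 − $13,600| = $5,400.

$5,400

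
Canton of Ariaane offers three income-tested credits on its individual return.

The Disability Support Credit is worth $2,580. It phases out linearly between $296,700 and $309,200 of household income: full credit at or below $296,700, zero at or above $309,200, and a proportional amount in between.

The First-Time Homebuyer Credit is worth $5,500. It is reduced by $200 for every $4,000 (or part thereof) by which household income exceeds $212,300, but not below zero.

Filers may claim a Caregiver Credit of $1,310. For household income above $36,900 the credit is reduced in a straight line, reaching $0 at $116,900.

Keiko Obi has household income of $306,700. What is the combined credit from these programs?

$1,216

Disability Support Credit: $306,700 is $10,000 into a $12,500 phase-out range, leaving 2,500/12,500 of the credit: $2,580 × 2,500/12,500 = $516.
First-Time Homebuyer Credit: income exceeds $212,300 by $94,400, which is 24 full-or-partial $4,000 increments; reduction = 24 × $200 = $4,800, leaving $700.
Caregiver Credit: $306,700 is at or above $116,900, so the credit is $0.
Total: $516 + $700 + $0 = $1,216.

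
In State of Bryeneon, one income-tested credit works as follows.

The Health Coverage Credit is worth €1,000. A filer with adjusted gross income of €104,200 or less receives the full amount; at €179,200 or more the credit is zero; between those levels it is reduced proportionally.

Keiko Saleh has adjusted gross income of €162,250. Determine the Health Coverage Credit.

Health Coverage Credit: €162,250 is €58,050 into a €75,000 phase-out range, leaving 16,950/75,000 of the credit: €1,000 × 16,950/75,000 = €226.

€226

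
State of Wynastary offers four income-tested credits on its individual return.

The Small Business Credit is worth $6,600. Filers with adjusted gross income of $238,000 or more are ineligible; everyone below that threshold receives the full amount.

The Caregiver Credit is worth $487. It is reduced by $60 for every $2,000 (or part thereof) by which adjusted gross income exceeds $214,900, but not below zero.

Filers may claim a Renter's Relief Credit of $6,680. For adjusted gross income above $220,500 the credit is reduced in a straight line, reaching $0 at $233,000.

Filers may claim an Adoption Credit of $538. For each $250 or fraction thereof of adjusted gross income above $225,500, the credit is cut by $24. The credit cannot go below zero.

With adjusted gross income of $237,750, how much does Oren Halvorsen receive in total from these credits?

$6,600

Small Business Credit: $237,750 is below the $238,000 cutoff, so the full $6,600 applies.
Caregiver Credit: income exceeds $214,900 by $22,850 → 12 increments × $60 = $720 ≥ base, so the credit is $0.
Renter's Relief Credit: $237,750 is at or above $233,000, so the credit is $0.
Adoption Credit: income exceeds $225,500 by $12,250 → 49 increments × $24 = $1,176 ≥ base, so the credit is $0.
Total: $6,600 + $0 + $0 + $0 = $6,600.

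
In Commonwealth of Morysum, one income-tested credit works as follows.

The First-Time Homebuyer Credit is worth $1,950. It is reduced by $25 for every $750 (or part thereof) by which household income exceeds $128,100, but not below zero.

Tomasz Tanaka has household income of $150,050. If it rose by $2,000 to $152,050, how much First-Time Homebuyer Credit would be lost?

$50

At $150,050 — income exceeds $128,100 by $21,950, which is 30 full-or-partial $750 increments; reduction = 30 × $25 = $750, leaving $1,200.
At $152,050 — income exceeds $128,100 by $23,950, which is 32 full-or-partial $750 increments; reduction = 32 × $25 = $800, leaving $1,150.
Lost: $1,200 − $1,150 = $50.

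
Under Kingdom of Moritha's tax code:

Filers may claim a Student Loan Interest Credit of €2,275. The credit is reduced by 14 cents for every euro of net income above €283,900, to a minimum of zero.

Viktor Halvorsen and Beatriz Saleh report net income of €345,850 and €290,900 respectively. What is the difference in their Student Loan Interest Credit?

€1,295

Viktor (€345,850): Student Loan Interest Credit: 14% of the €61,950 excess over €283,900 is €8,673 ≥ base, so the credit is €0.
Beatriz (€290,900): Student Loan Interest Credit: 14% of the €7,000 excess over €283,900 is €980; credit = €2,275 − €980 = €1,295.
Difference: |€0 − €1,295| = €1,295.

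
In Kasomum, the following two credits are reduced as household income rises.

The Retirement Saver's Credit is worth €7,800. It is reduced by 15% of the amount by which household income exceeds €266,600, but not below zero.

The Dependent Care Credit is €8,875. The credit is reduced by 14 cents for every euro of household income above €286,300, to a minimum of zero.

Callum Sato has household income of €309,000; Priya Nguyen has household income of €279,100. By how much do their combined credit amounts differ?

€7,663

Callum (€309,000): Retirement Saver's Credit: 15% of the €42,400 excess over €266,600 is €6,360; credit = €7,800 − €6,360 = €1,440. Dependent Care Credit: 14% of the €22,700 excess over €286,300 is €3,178; credit = €8,875 − €3,178 = €5,697. total €1,440 + €5,697 = €7,137
Priya (€279,100): Retirement Saver's Credit: 15% of the €12,500 excess over €266,600 is €1,875; credit = €7,800 − €1,875 = €5,925. Dependent Care Credit: €279,100 is at or below the €286,300 threshold, so the full €8,875 applies. total €5,925 + €8,875 = €14,800
Difference: |€7,137 − €14,800| = €7,663.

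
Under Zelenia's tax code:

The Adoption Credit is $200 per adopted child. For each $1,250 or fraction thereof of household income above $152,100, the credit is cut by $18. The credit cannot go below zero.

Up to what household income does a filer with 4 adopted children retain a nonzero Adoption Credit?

Full credit = 4 × $200 = $800.
After 44 increments the reduction is 44 × $18 = $792, leaving $8; one more increment wipes it out. Increment 44 ends at excess 44 × $1,250 = $55,000, so the highest qualifying income is $152,100 + $55,000 = $207,100.

$207,100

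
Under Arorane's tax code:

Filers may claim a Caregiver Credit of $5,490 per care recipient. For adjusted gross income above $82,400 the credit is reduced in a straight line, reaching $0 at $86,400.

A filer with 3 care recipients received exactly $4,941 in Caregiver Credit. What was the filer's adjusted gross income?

Full credit = 3 × $5,490 = $16,470.
$4,941 is 4,941/16,470 of the full $16,470, so 11,529/16,470 of the $4,000 range has been used: income = $82,400 + $4,000 × 11,529/16,470 = $85,200.

$85,200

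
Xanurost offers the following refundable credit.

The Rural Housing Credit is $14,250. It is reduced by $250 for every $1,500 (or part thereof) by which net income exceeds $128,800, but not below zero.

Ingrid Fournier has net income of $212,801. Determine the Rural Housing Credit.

Rural Housing Credit: income exceeds $128,800 by $84,001 → 57 increments × $250 = $14,250 ≥ base, so the credit is $0.

$0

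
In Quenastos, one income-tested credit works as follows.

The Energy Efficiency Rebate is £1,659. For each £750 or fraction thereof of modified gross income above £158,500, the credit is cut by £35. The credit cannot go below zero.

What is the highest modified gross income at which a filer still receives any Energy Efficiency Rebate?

After 47 increments the reduction is 47 × £35 = £1,645, leaving £14; one more increment wipes it out. Increment 47 ends at excess 47 × £750 = £35,250, so the highest qualifying income is £158,500 + £35,250 = £193,750.

£193,750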